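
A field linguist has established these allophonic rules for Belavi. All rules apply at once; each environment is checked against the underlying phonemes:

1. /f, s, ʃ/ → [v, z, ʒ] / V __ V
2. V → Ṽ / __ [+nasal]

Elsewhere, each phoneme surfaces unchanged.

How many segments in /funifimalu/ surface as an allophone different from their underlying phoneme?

Segments that undergo a rule: /u/ → [ũ] (rule 2); /f/ → [v] (rule 1); /i/ → [ĩ] (rule 2).
All other segments surface unchanged.

3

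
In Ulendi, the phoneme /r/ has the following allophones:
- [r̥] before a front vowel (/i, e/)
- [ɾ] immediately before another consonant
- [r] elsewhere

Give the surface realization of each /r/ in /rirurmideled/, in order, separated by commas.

Occurrence 1 (position 1): before a front vowel (/i, e/) → [r̥].
Occurrence 2 (position 3): no conditioning environment matches → elsewhere allophone [r].
Occurrence 3 (position 5): immediately before another consonant → [ɾ].

[r̥], [r], [ɾ]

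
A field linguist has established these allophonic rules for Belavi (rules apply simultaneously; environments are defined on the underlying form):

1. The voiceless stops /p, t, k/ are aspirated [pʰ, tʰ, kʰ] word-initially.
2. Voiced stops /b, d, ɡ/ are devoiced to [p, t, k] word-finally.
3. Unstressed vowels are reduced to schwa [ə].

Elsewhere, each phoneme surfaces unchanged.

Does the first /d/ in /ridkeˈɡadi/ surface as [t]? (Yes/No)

No

/d/ (between /i/ and /k/): rule 2 targets it, but not word-finally → unchanged [d].
The actual realization is [d], not [t].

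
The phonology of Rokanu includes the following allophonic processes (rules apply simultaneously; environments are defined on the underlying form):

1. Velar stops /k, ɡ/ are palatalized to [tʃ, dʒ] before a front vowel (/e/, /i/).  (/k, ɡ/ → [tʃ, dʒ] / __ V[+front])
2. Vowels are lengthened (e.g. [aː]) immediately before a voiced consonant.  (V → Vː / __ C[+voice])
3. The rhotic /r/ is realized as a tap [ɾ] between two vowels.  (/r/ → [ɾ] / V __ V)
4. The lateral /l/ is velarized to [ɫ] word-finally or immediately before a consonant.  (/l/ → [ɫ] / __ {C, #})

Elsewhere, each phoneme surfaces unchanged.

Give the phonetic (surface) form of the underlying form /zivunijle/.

/z/ — not in any rule's target class → [z].
/i/ — between /z/ and /v/, before a voiced consonant — surfaces as [iː] (rule 2).
/v/ (between /i/ and /u/): no rule targets it → [v].
/u/ — between /v/ and /n/, before a voiced consonant — surfaces as [uː] (rule 2).
/n/ — not in any rule's target class → [n].
/i/ (between /n/ and /j/) occurs before a voiced consonant → [iː] by rule 2.
/j/ (between /i/ and /l/) is unaffected → [j].
/l/ (between /j/ and /e/) fails the environment for rule 4, so it stays [l].
/e/ — word-final; rule 2 does not apply here → [e].

[ziːvuːniːjle]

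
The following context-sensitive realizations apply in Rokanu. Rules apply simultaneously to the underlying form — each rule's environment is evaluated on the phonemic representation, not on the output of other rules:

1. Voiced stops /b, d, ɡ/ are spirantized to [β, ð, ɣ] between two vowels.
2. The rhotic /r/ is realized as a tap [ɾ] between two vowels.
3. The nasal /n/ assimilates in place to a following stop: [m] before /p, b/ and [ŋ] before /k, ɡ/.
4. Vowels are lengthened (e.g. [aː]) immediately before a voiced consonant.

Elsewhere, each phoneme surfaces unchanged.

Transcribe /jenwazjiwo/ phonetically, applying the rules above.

[jeːnwaːzjiːwo]

/j/ — not in any rule's target class → [j].
/e/ meets the environment for rule 4 (before a voiced consonant) → [eː].
/n/ (between /e/ and /w/): rule 3 targets it, but not before a labial or velar stop → unchanged [n].
/w/ stays [w].
/a/ meets the environment for rule 4 (before a voiced consonant) → [aː].
/z/ stays [z].
/j/ stays [j].
/i/ (between /j/ and /w/) occurs before a voiced consonant → [iː] by rule 4.
/w/ — not in any rule's target class → [w].
/o/ (word-final) fails the environment for rule 4, so it stays [o].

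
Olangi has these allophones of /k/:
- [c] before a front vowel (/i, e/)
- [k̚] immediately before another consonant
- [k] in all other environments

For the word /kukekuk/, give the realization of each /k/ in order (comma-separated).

Occurrence 1 (position 1): no conditioning environment matches → elsewhere allophone [k].
Occurrence 2 (position 3): before a front vowel (/i, e/) → [c].
Occurrence 3 (position 5): no conditioning environment matches → elsewhere allophone [k].
Occurrence 4 (position 7): no conditioning environment matches → elsewhere allophone [k].

[k], [c], [k], [k]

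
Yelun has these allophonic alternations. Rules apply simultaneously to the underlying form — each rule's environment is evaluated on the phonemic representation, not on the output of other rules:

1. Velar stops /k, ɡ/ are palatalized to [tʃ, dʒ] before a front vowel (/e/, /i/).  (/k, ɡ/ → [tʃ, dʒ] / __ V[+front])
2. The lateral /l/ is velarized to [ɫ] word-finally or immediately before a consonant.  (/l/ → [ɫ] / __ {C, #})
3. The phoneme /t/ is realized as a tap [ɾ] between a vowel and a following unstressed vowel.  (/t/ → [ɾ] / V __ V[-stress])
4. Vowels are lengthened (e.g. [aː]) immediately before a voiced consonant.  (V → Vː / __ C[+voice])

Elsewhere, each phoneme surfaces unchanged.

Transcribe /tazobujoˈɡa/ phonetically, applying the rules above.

[taːzoːbuːjoːˈɡa]

/t/ (word-initial): rule 3 targets it, but not between a vowel and a following unstressed vowel → unchanged [t].
/a/ meets the environment for rule 4 (before a voiced consonant) → [aː].
/z/ stays [z].
Rule 4 applies to /o/ (between /z/ and /b/: before a voiced consonant) → [oː].
/b/ — not in any rule's target class → [b].
Rule 4 applies to /u/ (between /b/ and /j/: before a voiced consonant) → [uː].
/j/ (between /u/ and /o/) is unaffected → [j].
/o/ (between /j/ and /ɡ/) occurs before a voiced consonant → [oː] by rule 4.
/ɡ/ (between /o/ and /a/) fails the environment for rule 1, so it stays [ɡ].
/a/ (word-final): rule 4 targets it, but not before a voiced consonant → unchanged [a].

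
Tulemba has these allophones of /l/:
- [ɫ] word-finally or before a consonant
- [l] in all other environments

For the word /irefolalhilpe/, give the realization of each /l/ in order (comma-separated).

[l], [ɫ], [ɫ]

Occurrence 1 (position 6): no conditioning environment matches → elsewhere allophone [l].
Occurrence 2 (position 8): word-finally or before a consonant → [ɫ].
Occurrence 3 (position 11): word-finally or before a consonant → [ɫ].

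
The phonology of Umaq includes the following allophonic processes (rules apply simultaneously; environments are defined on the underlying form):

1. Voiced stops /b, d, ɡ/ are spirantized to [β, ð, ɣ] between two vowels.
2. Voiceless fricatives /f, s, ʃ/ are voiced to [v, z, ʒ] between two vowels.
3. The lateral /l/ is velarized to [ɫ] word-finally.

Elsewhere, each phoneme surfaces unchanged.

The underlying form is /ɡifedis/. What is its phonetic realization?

[ɡiveðis]

/ɡ/ (word-initial): rule 1 targets it, but not between two vowels → unchanged [ɡ].
/i/ (between /ɡ/ and /f/): no rule targets it → [i].
/f/ meets the environment for rule 2 (between two vowels) → [v].
/e/ stays [e].
/d/ (between /e/ and /i/): between two vowels, so rule 1 applies → [ð].
/i/ stays [i].
/s/ (word-final) fails the environment for rule 2, so it stays [s].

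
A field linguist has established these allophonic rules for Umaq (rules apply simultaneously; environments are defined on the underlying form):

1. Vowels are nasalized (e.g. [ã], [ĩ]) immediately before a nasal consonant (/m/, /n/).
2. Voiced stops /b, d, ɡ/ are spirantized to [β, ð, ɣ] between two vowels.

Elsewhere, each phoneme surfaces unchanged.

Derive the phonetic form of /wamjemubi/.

/w/ (word-initial) is unaffected → [w].
/a/ (between /w/ and /m/) occurs before a nasal consonant → [ã] by rule 1.
/m/ — not in any rule's target class → [m].
/j/ (between /m/ and /e/): no rule targets it → [j].
Rule 1 applies to /e/ (between /j/ and /m/: before a nasal consonant) → [ẽ].
/m/ (between /e/ and /u/) is unaffected → [m].
/u/ (between /m/ and /b/) is in the target of rule 1 but the environment (before a nasal consonant) is not met → [u].
/b/ — between /u/ and /i/, between two vowels — surfaces as [β] (rule 2).
/i/ (word-final) is in the target of rule 1 but the environment (before a nasal consonant) is not met → [i].

[wãmjẽmuβi]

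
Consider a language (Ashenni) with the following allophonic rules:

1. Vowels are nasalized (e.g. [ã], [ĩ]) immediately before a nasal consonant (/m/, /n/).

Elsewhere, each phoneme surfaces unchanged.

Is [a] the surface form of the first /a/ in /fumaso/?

/a/ — between /m/ and /s/; rule 1 does not apply here → [a].
The actual realization is [a], which matches [a].

Yes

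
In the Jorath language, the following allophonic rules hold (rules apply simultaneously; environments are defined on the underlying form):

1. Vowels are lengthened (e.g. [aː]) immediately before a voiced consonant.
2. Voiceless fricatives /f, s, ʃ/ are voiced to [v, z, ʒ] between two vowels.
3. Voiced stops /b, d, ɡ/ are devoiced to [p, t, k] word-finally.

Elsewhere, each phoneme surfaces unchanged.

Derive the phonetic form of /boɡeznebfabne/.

/b/ (word-initial): rule 3 targets it, but not word-finally → unchanged [b].
/o/ (between /b/ and /ɡ/) occurs before a voiced consonant → [oː] by rule 1.
/ɡ/ (between /o/ and /e/) is in the target of rule 3 but the environment (word-finally) is not met → [ɡ].
/e/ (between /ɡ/ and /z/) occurs before a voiced consonant → [eː] by rule 1.
/z/ — not in any rule's target class → [z].
/n/ (between /z/ and /e/) is unaffected → [n].
/e/ — between /n/ and /b/, before a voiced consonant — surfaces as [eː] (rule 1).
/b/ — between /e/ and /f/; rule 3 does not apply here → [b].
/f/ (between /b/ and /a/) fails the environment for rule 2, so it stays [f].
/a/ meets the environment for rule 1 (before a voiced consonant) → [aː].
/b/ — between /a/ and /n/; rule 3 does not apply here → [b].
/n/ — not in any rule's target class → [n].
/e/ (word-final): rule 1 targets it, but not before a voiced consonant → unchanged [e].

[boːɡeːzneːbfaːbne]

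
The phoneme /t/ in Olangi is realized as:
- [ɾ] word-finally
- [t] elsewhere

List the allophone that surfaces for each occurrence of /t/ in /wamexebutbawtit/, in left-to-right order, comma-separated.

[t], [t], [ɾ]

Occurrence 1 (position 9): no conditioning environment matches → elsewhere allophone [t].
Occurrence 2 (position 13): no conditioning environment matches → elsewhere allophone [t].
Occurrence 3 (position 15): word-finally → [ɾ].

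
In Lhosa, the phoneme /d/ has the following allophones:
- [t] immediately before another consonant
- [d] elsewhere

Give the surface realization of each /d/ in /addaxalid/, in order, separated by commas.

Occurrence 1 (position 2): immediately before another consonant → [t].
Occurrence 2 (position 3): no conditioning environment matches → elsewhere allophone [d].
Occurrence 3 (position 9): no conditioning environment matches → elsewhere allophone [d].

[t], [d], [d]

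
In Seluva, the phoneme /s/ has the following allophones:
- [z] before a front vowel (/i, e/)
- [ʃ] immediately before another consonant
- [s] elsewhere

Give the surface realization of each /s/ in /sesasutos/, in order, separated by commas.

[z], [s], [s], [s]

Occurrence 1 (position 1): before a front vowel (/i, e/) → [z].
Occurrence 2 (position 3): no conditioning environment matches → elsewhere allophone [s].
Occurrence 3 (position 5): no conditioning environment matches → elsewhere allophone [s].
Occurrence 4 (position 9): no conditioning environment matches → elsewhere allophone [s].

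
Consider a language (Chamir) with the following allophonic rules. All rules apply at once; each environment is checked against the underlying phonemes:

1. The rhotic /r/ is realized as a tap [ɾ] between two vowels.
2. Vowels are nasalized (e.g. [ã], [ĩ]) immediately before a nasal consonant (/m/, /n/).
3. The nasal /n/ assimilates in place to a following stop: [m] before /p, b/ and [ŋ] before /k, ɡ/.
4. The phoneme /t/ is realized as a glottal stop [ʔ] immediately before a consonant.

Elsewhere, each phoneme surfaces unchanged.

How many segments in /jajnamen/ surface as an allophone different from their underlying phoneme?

Segments that undergo a rule: /a/ → [ã] (rule 2); /e/ → [ẽ] (rule 2).
All other segments surface unchanged.

2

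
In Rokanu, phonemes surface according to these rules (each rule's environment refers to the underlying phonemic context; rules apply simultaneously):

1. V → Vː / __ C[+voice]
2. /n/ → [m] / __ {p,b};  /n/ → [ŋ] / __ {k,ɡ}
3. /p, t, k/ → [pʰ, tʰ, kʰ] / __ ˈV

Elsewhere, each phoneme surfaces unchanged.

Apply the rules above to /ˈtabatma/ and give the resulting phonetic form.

[ˈtʰaːbatma]

/t/ — word-initial, immediately before a stressed vowel — surfaces as [tʰ] (rule 3).
Rule 1 applies to /a/ (between /t/ and /b/: before a voiced consonant) → [aː].
/b/ (between /a/ and /a/) is unaffected → [b].
/a/ (between /b/ and /t/) is in the target of rule 1 but the environment (before a voiced consonant) is not met → [a].
/t/ (between /a/ and /m/) is in the target of rule 3 but the environment (immediately before a stressed vowel) is not met → [t].
/m/ (between /t/ and /a/) is unaffected → [m].
/a/ (word-final): rule 1 targets it, but not before a voiced consonant → unchanged [a].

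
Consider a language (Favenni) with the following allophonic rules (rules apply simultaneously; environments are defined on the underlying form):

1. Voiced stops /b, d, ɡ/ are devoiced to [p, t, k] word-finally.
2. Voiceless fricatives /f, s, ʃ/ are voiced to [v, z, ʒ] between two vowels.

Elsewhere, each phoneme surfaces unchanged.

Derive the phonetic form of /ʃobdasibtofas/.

[ʃobdazibtovas]

/ʃ/ (word-initial): rule 2 targets it, but not between two vowels → unchanged [ʃ].
/o/ (between /ʃ/ and /b/) is unaffected → [o].
/b/ — between /o/ and /d/; rule 1 does not apply here → [b].
/d/ — between /b/ and /a/; rule 1 does not apply here → [d].
/a/ — not in any rule's target class → [a].
Rule 2 applies to /s/ (between /a/ and /i/: between two vowels) → [z].
/i/ (between /s/ and /b/): no rule targets it → [i].
/b/ (between /i/ and /t/) fails the environment for rule 1, so it stays [b].
/t/ stays [t].
/o/ (between /t/ and /f/): no rule targets it → [o].
/f/ (between /o/ and /a/): between two vowels, so rule 2 applies → [v].
/a/ — not in any rule's target class → [a].
/s/ (word-final) fails the environment for rule 2, so it stays [s].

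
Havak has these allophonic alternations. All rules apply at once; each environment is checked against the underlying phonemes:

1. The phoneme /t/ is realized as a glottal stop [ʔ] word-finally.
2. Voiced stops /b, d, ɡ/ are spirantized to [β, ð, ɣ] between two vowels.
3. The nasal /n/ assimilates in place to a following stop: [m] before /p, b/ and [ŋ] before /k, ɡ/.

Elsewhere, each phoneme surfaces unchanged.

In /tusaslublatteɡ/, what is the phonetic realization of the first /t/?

/t/ (word-initial) is in the target of rule 1 but the environment (word-finally) is not met → [t].

[t]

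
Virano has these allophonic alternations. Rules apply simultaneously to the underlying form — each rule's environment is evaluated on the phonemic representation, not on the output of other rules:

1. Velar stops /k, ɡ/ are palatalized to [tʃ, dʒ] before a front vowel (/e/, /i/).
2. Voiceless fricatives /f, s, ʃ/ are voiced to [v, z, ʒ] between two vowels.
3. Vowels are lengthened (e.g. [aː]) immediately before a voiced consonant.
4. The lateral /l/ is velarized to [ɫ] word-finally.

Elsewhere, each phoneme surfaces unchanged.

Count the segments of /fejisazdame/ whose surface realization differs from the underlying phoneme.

4

Segments that undergo a rule: /e/ → [eː] (rule 3); /s/ → [z] (rule 2); /a/ → [aː] (rule 3); /a/ → [aː] (rule 3).
All other segments surface unchanged.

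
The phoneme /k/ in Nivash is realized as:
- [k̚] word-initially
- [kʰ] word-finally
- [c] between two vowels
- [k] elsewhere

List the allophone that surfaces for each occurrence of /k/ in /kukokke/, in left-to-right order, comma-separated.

[k̚], [c], [k], [k]

Occurrence 1 (position 1): word-initially → [k̚].
Occurrence 2 (position 3): between two vowels → [c].
Occurrence 3 (position 5): no conditioning environment matches → elsewhere allophone [k].
Occurrence 4 (position 6): no conditioning environment matches → elsewhere allophone [k].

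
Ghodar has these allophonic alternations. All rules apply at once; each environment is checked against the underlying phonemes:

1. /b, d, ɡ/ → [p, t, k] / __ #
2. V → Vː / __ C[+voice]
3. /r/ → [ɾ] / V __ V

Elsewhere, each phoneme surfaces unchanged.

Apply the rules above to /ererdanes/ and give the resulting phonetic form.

[eːɾeːrdaːnes]

/e/ (word-initial): before a voiced consonant, so rule 2 applies → [eː].
/r/ (between /e/ and /e/) occurs between two vowels → [ɾ] by rule 3.
/e/ (between /r/ and /r/) occurs before a voiced consonant → [eː] by rule 2.
/r/ — between /e/ and /d/; rule 3 does not apply here → [r].
/d/ (between /r/ and /a/) fails the environment for rule 1, so it stays [d].
/a/ (between /d/ and /n/): before a voiced consonant, so rule 2 applies → [aː].
/e/ (between /n/ and /s/) is in the target of rule 2 but the environment (before a voiced consonant) is not met → [e].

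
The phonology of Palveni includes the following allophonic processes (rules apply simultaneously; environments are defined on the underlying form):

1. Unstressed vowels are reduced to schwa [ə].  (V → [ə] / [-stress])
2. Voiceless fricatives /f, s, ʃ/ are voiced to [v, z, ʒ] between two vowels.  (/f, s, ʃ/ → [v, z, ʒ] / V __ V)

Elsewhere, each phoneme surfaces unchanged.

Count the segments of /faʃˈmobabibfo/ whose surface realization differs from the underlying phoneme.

4

Segments that undergo a rule: /a/ → [ə] (rule 1); /a/ → [ə] (rule 1); /i/ → [ə] (rule 1); /o/ → [ə] (rule 1).
All other segments surface unchanged.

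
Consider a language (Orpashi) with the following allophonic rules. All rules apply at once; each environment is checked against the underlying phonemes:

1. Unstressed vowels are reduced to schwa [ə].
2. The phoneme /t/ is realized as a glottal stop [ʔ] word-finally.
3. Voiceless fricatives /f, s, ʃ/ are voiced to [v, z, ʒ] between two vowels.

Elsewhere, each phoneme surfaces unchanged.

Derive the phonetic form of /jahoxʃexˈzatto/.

[jəhəxʃəxˈzattə]

/j/ stays [j].
/a/ (between /j/ and /h/) occurs in an unstressed syllable → [ə] by rule 1.
/h/ (between /a/ and /o/) is unaffected → [h].
Rule 1 applies to /o/ (between /h/ and /x/: in an unstressed syllable) → [ə].
/x/ stays [x].
/ʃ/ (between /x/ and /e/) fails the environment for rule 3, so it stays [ʃ].
/e/ (between /ʃ/ and /x/): in an unstressed syllable, so rule 1 applies → [ə].
/x/ (between /e/ and /z/): no rule targets it → [x].
/z/ stays [z].
/a/ (between /z/ and /t/) is in the target of rule 1 but the environment (in an unstressed syllable) is not met → [a].
/t/ (between /a/ and /t/) is in the target of rule 2 but the environment (word-finally) is not met → [t].
/t/ — between /t/ and /o/; rule 2 does not apply here → [t].
Rule 1 applies to /o/ (word-final: in an unstressed syllable) → [ə].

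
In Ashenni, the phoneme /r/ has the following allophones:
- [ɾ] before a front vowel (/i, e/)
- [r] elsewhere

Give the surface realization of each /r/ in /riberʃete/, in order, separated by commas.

[ɾ], [r]

Occurrence 1 (position 1): before a front vowel (/i, e/) → [ɾ].
Occurrence 2 (position 5): no conditioning environment matches → elsewhere allophone [r].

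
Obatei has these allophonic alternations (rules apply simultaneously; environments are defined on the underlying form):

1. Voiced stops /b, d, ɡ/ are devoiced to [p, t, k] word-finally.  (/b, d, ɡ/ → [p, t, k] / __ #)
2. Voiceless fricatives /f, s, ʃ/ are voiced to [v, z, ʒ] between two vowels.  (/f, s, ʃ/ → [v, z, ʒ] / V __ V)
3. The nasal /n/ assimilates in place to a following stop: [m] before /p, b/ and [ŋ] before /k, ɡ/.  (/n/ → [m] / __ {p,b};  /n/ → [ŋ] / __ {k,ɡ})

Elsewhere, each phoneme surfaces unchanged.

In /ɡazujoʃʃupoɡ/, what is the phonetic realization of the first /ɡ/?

/ɡ/ (word-initial) fails the environment for rule 1, so it stays [ɡ].

[ɡ]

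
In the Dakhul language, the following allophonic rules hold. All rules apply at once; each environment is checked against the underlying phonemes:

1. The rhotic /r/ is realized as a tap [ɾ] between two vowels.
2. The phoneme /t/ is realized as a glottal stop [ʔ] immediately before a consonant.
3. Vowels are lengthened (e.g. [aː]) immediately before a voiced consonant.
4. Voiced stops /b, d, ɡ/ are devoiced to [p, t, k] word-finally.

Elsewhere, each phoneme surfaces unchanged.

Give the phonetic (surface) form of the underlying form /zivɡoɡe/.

[ziːvɡoːɡe]

/z/ — not in any rule's target class → [z].
/i/ — between /z/ and /v/, before a voiced consonant — surfaces as [iː] (rule 3).
/v/ — not in any rule's target class → [v].
/ɡ/ (between /v/ and /o/) is in the target of rule 4 but the environment (word-finally) is not met → [ɡ].
/o/ (between /ɡ/ and /ɡ/): before a voiced consonant, so rule 3 applies → [oː].
/ɡ/ (between /o/ and /e/) fails the environment for rule 4, so it stays [ɡ].
/e/ (word-final): rule 3 targets it, but not before a voiced consonant → unchanged [e].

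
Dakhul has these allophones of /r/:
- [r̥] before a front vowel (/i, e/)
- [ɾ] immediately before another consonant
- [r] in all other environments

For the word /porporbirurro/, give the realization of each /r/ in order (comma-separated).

Occurrence 1 (position 3): immediately before another consonant → [ɾ].
Occurrence 2 (position 6): immediately before another consonant → [ɾ].
Occurrence 3 (position 9): no conditioning environment matches → elsewhere allophone [r].
Occurrence 4 (position 11): immediately before another consonant → [ɾ].
Occurrence 5 (position 12): no conditioning environment matches → elsewhere allophone [r].

[ɾ], [ɾ], [r], [ɾ], [r]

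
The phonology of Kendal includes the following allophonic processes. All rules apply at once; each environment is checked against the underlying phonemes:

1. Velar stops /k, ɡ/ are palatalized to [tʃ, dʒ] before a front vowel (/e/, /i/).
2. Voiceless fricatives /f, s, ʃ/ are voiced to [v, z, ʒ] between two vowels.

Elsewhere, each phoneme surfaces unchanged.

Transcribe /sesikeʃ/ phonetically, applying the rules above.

[sezitʃeʃ]

/s/ — word-initial; rule 2 does not apply here → [s].
/e/ — not in any rule's target class → [e].
/s/ (between /e/ and /i/): between two vowels, so rule 2 applies → [z].
/i/ (between /s/ and /k/): no rule targets it → [i].
/k/ (between /i/ and /e/): before a front vowel, so rule 1 applies → [tʃ].
/e/ (between /k/ and /ʃ/) is unaffected → [e].
/ʃ/ (word-final) is in the target of rule 2 but the environment (between two vowels) is not met → [ʃ].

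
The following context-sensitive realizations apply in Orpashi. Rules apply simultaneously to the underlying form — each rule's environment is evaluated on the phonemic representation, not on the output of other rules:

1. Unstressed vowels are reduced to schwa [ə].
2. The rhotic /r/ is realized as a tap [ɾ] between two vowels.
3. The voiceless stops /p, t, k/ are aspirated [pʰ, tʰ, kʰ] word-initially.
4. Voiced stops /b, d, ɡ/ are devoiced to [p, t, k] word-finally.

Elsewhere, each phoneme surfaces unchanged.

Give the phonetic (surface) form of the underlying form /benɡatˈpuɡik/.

[bənɡətˈpuɡək]

/b/ (word-initial): rule 4 targets it, but not word-finally → unchanged [b].
/e/ (between /b/ and /n/) occurs in an unstressed syllable → [ə] by rule 1.
/n/ — not in any rule's target class → [n].
/ɡ/ — between /n/ and /a/; rule 4 does not apply here → [ɡ].
Rule 1 applies to /a/ (between /ɡ/ and /t/: in an unstressed syllable) → [ə].
/t/ (between /a/ and /p/): rule 3 targets it, but not word-initially → unchanged [t].
/p/ (between /t/ and /u/) fails the environment for rule 3, so it stays [p].
/u/ (between /p/ and /ɡ/): rule 1 targets it, but not in an unstressed syllable → unchanged [u].
/ɡ/ (between /u/ and /i/): rule 4 targets it, but not word-finally → unchanged [ɡ].
Rule 1 applies to /i/ (between /ɡ/ and /k/: in an unstressed syllable) → [ə].
/k/ — word-final; rule 3 does not apply here → [k].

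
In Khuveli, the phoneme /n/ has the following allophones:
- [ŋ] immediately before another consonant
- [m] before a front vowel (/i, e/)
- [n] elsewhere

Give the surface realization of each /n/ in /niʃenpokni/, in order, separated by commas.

Occurrence 1 (position 1): before a front vowel (/i, e/) → [m].
Occurrence 2 (position 5): immediately before another consonant → [ŋ].
Occurrence 3 (position 9): before a front vowel (/i, e/) → [m].

[m], [ŋ], [m]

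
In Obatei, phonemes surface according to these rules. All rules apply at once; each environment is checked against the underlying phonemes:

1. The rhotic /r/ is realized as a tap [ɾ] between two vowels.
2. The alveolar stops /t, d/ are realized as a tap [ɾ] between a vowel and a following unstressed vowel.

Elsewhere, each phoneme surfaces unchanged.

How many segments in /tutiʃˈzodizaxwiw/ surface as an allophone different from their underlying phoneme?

Segments that undergo a rule: /t/ → [ɾ] (rule 2); /d/ → [ɾ] (rule 2).
All other segments surface unchanged.

2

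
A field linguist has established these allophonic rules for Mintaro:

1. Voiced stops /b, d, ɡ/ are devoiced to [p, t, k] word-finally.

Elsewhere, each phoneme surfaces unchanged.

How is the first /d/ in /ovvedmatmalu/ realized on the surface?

/d/ (between /e/ and /m/): rule 1 targets it, but not word-finally → unchanged [d].

[d]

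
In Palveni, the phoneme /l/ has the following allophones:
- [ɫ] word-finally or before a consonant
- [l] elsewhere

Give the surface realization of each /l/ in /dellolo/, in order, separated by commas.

[ɫ], [l], [l]

Occurrence 1 (position 3): word-finally or before a consonant → [ɫ].
Occurrence 2 (position 4): no conditioning environment matches → elsewhere allophone [l].
Occurrence 3 (position 6): no conditioning environment matches → elsewhere allophone [l].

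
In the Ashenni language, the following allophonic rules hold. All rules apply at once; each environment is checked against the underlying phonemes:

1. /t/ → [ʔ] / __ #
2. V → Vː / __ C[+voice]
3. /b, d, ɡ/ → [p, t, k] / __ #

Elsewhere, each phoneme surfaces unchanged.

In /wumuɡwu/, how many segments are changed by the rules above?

Segments that undergo a rule: /u/ → [uː] (rule 2); /u/ → [uː] (rule 2).
All other segments surface unchanged.

2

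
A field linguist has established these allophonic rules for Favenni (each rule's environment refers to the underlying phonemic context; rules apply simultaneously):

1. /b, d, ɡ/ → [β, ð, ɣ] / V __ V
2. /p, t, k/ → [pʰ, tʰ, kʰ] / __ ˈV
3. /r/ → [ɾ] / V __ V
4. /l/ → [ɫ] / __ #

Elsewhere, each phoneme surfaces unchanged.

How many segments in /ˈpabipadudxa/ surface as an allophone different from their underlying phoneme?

Segments that undergo a rule: /p/ → [pʰ] (rule 2); /b/ → [β] (rule 1); /d/ → [ð] (rule 1).
All other segments surface unchanged.

3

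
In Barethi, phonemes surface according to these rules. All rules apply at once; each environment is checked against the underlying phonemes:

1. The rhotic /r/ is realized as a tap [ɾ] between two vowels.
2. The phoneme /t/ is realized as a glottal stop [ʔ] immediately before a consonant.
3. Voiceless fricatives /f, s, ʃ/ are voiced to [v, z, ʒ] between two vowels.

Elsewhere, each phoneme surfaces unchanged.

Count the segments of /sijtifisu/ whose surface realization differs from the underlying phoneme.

2

Segments that undergo a rule: /f/ → [v] (rule 3); /s/ → [z] (rule 3).
All other segments surface unchanged.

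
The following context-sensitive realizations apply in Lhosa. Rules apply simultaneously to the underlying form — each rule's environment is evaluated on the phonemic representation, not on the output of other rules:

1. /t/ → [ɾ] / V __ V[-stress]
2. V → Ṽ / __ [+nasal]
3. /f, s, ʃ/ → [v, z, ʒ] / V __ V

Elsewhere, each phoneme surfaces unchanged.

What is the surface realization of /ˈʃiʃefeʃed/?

[ˈʃiʒeveʒed]

/ʃ/ (word-initial): rule 3 targets it, but not between two vowels → unchanged [ʃ].
/i/ (between /ʃ/ and /ʃ/) is in the target of rule 2 but the environment (before a nasal consonant) is not met → [i].
Rule 3 applies to /ʃ/ (between /i/ and /e/: between two vowels) → [ʒ].
/e/ (between /ʃ/ and /f/) fails the environment for rule 2, so it stays [e].
/f/ (between /e/ and /e/): between two vowels, so rule 3 applies → [v].
/e/ (between /f/ and /ʃ/) is in the target of rule 2 but the environment (before a nasal consonant) is not met → [e].
/ʃ/ meets the environment for rule 3 (between two vowels) → [ʒ].
/e/ — between /ʃ/ and /d/; rule 2 does not apply here → [e].
/d/ stays [d].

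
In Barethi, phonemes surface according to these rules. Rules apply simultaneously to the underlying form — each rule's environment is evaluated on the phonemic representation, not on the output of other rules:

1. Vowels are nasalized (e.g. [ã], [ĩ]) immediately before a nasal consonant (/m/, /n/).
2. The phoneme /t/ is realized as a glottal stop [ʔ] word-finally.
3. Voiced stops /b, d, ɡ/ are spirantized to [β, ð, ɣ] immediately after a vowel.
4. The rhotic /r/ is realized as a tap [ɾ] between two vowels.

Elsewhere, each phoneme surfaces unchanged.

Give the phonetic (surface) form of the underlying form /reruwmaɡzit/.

[reɾuwmaɣziʔ]

/r/ (word-initial) is in the target of rule 4 but the environment (between two vowels) is not met → [r].
/e/ (between /r/ and /r/) is in the target of rule 1 but the environment (before a nasal consonant) is not met → [e].
/r/ (between /e/ and /u/) occurs between two vowels → [ɾ] by rule 4.
/u/ (between /r/ and /w/) fails the environment for rule 1, so it stays [u].
/w/ (between /u/ and /m/) is unaffected → [w].
/m/ — not in any rule's target class → [m].
/a/ (between /m/ and /ɡ/) is in the target of rule 1 but the environment (before a nasal consonant) is not met → [a].
/ɡ/ (between /a/ and /z/): immediately after a vowel, so rule 3 applies → [ɣ].
/z/ — not in any rule's target class → [z].
/i/ (between /z/ and /t/) is in the target of rule 1 but the environment (before a nasal consonant) is not met → [i].
/t/ — word-final, word-finally — surfaces as [ʔ] (rule 2).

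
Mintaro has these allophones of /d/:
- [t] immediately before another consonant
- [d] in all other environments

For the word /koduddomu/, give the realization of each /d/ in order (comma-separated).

[d], [t], [d]

Occurrence 1 (position 3): no conditioning environment matches → elsewhere allophone [d].
Occurrence 2 (position 5): immediately before another consonant → [t].
Occurrence 3 (position 6): no conditioning environment matches → elsewhere allophone [d].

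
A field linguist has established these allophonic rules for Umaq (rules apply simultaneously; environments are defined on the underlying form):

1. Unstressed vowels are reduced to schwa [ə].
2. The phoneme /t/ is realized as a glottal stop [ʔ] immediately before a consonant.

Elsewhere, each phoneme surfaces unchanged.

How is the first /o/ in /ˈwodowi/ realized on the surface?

[o]

/o/ (between /w/ and /d/): rule 1 targets it, but not in an unstressed syllable → unchanged [o].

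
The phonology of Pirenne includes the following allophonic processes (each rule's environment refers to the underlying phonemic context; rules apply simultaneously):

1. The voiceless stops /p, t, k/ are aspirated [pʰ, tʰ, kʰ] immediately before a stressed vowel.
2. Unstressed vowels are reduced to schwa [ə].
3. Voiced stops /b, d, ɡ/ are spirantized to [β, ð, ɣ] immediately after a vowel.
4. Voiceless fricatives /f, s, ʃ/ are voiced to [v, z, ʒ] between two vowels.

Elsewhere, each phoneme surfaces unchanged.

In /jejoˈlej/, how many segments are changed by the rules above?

2

Segments that undergo a rule: /e/ → [ə] (rule 2); /o/ → [ə] (rule 2).
All other segments surface unchanged.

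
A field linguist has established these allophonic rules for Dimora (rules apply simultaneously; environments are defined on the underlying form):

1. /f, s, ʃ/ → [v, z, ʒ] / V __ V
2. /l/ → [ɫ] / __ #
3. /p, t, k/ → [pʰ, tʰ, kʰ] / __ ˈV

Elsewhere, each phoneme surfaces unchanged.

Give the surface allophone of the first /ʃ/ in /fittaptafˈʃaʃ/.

/ʃ/ (between /f/ and /a/) fails the environment for rule 1, so it stays [ʃ].

[ʃ]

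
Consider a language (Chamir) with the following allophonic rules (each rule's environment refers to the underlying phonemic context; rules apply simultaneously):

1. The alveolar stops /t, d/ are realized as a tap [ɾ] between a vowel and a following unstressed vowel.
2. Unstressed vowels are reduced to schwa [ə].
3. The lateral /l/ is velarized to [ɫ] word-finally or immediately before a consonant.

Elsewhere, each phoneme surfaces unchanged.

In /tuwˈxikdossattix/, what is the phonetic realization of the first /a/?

[ə]

/a/ (between /s/ and /t/): in an unstressed syllable, so rule 2 applies → [ə].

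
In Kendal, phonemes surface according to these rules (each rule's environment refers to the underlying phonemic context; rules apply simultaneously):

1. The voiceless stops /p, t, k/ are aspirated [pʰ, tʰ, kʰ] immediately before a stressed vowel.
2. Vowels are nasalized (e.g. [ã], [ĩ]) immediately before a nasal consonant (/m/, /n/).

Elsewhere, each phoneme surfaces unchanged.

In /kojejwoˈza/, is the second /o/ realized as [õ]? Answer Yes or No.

/o/ — between /w/ and /z/; rule 2 does not apply here → [o].
The actual realization is [o], not [õ].

No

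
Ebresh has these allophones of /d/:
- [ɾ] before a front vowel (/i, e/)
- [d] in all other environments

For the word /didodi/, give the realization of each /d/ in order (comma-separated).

Occurrence 1 (position 1): before a front vowel (/i, e/) → [ɾ].
Occurrence 2 (position 3): no conditioning environment matches → elsewhere allophone [d].
Occurrence 3 (position 5): before a front vowel (/i, e/) → [ɾ].

[ɾ], [d], [ɾ]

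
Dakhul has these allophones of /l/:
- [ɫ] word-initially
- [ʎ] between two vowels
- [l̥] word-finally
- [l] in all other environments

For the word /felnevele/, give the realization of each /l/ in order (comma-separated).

Occurrence 1 (position 3): no conditioning environment matches → elsewhere allophone [l].
Occurrence 2 (position 8): between two vowels → [ʎ].

[l], [ʎ]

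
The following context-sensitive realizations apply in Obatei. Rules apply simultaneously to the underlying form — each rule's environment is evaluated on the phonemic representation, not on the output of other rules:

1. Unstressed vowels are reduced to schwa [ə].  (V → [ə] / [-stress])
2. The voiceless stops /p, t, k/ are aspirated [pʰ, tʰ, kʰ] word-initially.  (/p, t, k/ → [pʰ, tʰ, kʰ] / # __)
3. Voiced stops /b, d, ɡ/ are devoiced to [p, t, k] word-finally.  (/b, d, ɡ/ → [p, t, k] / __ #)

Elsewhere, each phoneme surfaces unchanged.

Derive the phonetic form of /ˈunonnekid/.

/u/ (word-initial): rule 1 targets it, but not in an unstressed syllable → unchanged [u].
/n/ (between /u/ and /o/) is unaffected → [n].
/o/ (between /n/ and /n/) occurs in an unstressed syllable → [ə] by rule 1.
/n/ stays [n].
/n/ stays [n].
/e/ meets the environment for rule 1 (in an unstressed syllable) → [ə].
/k/ (between /e/ and /i/) fails the environment for rule 2, so it stays [k].
/i/ meets the environment for rule 1 (in an unstressed syllable) → [ə].
/d/ (word-final): word-finally, so rule 3 applies → [t].

[ˈunənnəkət]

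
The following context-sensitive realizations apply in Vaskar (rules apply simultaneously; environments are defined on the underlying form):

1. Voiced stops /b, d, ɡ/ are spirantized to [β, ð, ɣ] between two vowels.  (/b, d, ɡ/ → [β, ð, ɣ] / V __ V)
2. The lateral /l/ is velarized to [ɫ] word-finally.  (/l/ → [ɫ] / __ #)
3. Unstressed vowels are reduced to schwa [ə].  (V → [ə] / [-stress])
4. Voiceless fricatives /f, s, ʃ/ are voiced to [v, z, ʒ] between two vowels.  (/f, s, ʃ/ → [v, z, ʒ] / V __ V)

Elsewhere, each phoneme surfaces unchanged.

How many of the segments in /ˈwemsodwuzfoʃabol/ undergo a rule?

Segments that undergo a rule: /o/ → [ə] (rule 3); /u/ → [ə] (rule 3); /o/ → [ə] (rule 3); /ʃ/ → [ʒ] (rule 4); /a/ → [ə] (rule 3); /b/ → [β] (rule 1); /o/ → [ə] (rule 3); /l/ → [ɫ] (rule 2).
All other segments surface unchanged.

8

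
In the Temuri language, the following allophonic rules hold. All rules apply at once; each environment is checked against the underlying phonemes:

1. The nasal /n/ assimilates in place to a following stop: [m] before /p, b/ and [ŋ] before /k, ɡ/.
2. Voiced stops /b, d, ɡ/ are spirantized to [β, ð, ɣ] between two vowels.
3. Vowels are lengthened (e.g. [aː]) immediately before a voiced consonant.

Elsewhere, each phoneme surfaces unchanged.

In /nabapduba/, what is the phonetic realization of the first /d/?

[d]

/d/ (between /p/ and /u/) is in the target of rule 2 but the environment (between two vowels) is not met → [d].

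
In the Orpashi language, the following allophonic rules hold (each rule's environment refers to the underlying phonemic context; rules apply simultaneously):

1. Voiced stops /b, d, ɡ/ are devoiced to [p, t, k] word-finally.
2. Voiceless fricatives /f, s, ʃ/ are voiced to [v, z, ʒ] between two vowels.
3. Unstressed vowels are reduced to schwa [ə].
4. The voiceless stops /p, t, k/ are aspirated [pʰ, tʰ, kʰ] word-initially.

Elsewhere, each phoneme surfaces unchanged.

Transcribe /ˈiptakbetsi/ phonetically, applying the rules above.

/i/ (word-initial): rule 3 targets it, but not in an unstressed syllable → unchanged [i].
/p/ (between /i/ and /t/) fails the environment for rule 4, so it stays [p].
/t/ — between /p/ and /a/; rule 4 does not apply here → [t].
/a/ (between /t/ and /k/) occurs in an unstressed syllable → [ə] by rule 3.
/k/ — between /a/ and /b/; rule 4 does not apply here → [k].
/b/ (between /k/ and /e/) fails the environment for rule 1, so it stays [b].
/e/ — between /b/ and /t/, in an unstressed syllable — surfaces as [ə] (rule 3).
/t/ (between /e/ and /s/): rule 4 targets it, but not word-initially → unchanged [t].
/s/ (between /t/ and /i/) is in the target of rule 2 but the environment (between two vowels) is not met → [s].
/i/ meets the environment for rule 3 (in an unstressed syllable) → [ə].

[ˈiptəkbətsə]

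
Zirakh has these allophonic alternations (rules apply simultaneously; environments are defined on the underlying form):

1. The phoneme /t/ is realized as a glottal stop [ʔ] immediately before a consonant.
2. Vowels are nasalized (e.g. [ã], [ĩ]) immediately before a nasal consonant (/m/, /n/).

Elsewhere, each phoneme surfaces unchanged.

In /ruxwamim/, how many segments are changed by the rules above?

Segments that undergo a rule: /a/ → [ã] (rule 2); /i/ → [ĩ] (rule 2).
All other segments surface unchanged.

2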